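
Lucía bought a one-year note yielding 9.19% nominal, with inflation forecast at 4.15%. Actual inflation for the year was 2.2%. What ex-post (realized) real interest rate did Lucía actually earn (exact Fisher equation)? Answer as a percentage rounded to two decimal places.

6.84%

Ex-post: (1 + 0.0919)/(1 + 0.0220) − 1 = 6.8395%
So the realized real rate is 6.84%.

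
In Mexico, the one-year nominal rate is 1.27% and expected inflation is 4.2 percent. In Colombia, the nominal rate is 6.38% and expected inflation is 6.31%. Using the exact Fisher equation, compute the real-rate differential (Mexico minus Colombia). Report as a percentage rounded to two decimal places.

Mexico: (1 + 0.0127)/(1 + 0.0420) − 1 = -2.8119%
Colombia: (1 + 0.0638)/(1 + 0.0631) − 1 = 0.0658%
Differential = -2.8119% − 0.0658% = -2.8777% → -2.88%.

-2.88%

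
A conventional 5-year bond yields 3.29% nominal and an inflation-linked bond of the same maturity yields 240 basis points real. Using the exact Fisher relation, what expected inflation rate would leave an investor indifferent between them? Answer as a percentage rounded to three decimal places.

(1 + π) = (1 + i)/(1 + r) = 1.03290 / 1.02400 = 1.008691
Break-even inflation = 1.008691 − 1 → 0.869%.

0.869%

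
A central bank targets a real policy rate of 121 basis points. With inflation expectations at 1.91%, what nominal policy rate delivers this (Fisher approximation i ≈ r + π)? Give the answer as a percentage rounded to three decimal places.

i ≈ r + π = 1.21% + 1.91% = 3.120%.

3.120%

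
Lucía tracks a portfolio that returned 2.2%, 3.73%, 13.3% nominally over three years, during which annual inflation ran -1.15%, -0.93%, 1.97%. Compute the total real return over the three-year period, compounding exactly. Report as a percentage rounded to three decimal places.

Compound the nominal returns: 1.0220 × 1.0373 × 1.1330 = 1.201117.
Compound inflation: 0.9885 × 0.9907 × 1.0197 = 0.998599.
Deflate: 1.201117 / 0.998599 = 1.202801.
Total real return = 1.202801 − 1 → 20.280%.

20.280%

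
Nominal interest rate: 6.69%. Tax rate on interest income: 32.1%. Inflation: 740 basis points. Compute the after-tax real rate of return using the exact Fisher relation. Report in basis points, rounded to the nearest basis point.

After-tax nominal return = 6.69% × (1 − 0.321) = 4.54251%.
1 + r = 1.0454251 / 1.07400 = 0.973394
After-tax real rate = 0.973394 − 1 → -266 basis points.

-266 basis points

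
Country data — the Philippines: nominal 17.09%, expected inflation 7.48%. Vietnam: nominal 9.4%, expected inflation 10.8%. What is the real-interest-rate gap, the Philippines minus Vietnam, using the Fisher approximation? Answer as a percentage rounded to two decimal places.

11.01%

The Philippines: 17.09% − 7.48% = 9.610%
Vietnam: 9.4% − 10.8% = -1.400%
Differential = 11.010% → 11.01%.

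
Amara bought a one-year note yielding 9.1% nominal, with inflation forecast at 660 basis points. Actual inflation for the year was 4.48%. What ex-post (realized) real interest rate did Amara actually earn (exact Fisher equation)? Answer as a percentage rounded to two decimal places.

4.42%

Ex-post: (1 + 0.0910)/(1 + 0.0448) − 1 = 4.4219%
So the realized real rate is 4.42%.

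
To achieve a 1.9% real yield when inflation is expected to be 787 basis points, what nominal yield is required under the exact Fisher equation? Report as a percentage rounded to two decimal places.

9.92%

(1 + i) = (1 + r)(1 + π) = 1.01900 × 1.07870 = 1.0991953
i = 1.0991953 − 1, so the required nominal rate is 9.92%.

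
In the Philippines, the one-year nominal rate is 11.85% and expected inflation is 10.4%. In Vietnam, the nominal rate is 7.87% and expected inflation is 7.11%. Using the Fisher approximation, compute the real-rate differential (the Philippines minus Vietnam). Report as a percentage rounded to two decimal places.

The Philippines: 11.85% − 10.4% = 1.450%
Vietnam: 7.87% − 7.11% = 0.760%
Differential = 0.690% → 0.69%.

0.69%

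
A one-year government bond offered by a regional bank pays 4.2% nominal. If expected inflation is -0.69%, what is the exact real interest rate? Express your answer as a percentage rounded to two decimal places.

By the Fisher equation, 1 + r = (1 + i)/(1 + π).
1 + r = 1.04200 / 0.99310 = 1.049240
r = 1.049240 − 1 = 4.9240%, i.e. 4.92%.

4.92%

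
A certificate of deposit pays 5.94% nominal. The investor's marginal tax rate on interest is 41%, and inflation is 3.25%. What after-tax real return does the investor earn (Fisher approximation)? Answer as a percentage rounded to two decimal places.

0.25%

After-tax nominal return = 5.94% × (1 − 0.41) = 3.5046%.
r ≈ 3.5046% − 3.25% → 0.25%.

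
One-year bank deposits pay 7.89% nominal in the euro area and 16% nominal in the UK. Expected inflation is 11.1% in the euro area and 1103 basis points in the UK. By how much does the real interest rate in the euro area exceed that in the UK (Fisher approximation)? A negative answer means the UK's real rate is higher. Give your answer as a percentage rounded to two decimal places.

-8.18%

The euro area: 7.89% − 11.1% = -3.210%
The UK: 16% − 11.03% = 4.970%
Differential = -8.180% → -8.18%.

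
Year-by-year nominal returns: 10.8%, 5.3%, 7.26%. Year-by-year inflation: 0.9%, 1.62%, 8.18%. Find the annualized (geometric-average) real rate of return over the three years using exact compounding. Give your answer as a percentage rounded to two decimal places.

Nominal growth factor = 1.1080 × 1.0530 × 1.0726 = 1.25142816
Price-level growth factor = 1.0090 × 1.0162 × 1.0818 = 1.10921909
Real growth factor = 1.25142816 / 1.10921909 = 1.12820648
Annualized real rate = 1.12820648^(1/3) − 1 = 4.1029% → 4.10%.

4.10%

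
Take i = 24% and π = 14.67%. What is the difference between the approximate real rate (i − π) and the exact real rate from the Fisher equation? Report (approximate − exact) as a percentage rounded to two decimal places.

1.19%

Approximate: r ≈ 24.000% − 14.670% = 9.3300%
Exact: (1 + 0.2400)/(1 + 0.1467) − 1 = 8.1364%
Error = 9.3300% − 8.1364% = 1.1936% → 1.19%.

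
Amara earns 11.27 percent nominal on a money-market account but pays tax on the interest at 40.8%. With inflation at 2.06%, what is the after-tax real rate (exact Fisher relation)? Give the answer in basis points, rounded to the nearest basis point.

452 basis points

After-tax nominal return = 11.27% × (1 − 0.408) = 6.67184%.
1 + r = 1.0667184 / 1.02060 = 1.045188
After-tax real rate = 1.045188 − 1 → 452 basis points.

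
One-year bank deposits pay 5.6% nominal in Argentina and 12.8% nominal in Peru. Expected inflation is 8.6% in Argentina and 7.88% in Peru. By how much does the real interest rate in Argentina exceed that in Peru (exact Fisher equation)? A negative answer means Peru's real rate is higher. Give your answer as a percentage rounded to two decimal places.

Argentina: (1 + 0.0560)/(1 + 0.0860) − 1 = -2.7624%
Peru: (1 + 0.1280)/(1 + 0.0788) − 1 = 4.5606%
Differential = -2.7624% − 4.5606% = -7.3231% → -7.32%.

-7.32%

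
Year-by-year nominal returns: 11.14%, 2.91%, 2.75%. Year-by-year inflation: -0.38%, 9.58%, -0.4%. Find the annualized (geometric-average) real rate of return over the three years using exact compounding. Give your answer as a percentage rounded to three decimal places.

2.626%

Nominal growth factor = 1.1114 × 1.0291 × 1.0275 = 1.17519464
Price-level growth factor = 0.9962 × 1.0958 × 0.9960 = 1.08726942
Real growth factor = 1.17519464 / 1.08726942 = 1.08086793
Annualized real rate = 1.08086793^(1/3) − 1 = 2.6260% → 2.626%.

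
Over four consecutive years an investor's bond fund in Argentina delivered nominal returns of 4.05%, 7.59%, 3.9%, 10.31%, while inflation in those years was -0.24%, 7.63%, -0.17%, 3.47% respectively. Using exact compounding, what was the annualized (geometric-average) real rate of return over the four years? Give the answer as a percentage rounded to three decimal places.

3.710%

Nominal growth factor = 1.0405 × 1.0759 × 1.0390 × 1.1031 = 1.28305249
Price-level growth factor = 0.9976 × 1.0763 × 0.9983 × 1.0347 = 1.10908620
Real growth factor = 1.28305249 / 1.10908620 = 1.15685552
Annualized real rate = 1.15685552^(1/4) − 1 = 3.7098% → 3.710%.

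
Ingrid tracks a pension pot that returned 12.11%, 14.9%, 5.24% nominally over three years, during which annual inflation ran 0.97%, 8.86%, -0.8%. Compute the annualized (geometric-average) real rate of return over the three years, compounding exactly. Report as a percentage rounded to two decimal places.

Compound the nominal returns: 1.1211 × 1.1490 × 1.0524 = 1.35564264.
Compound inflation: 1.0097 × 1.0886 × 0.9920 = 1.09036614.
Deflate: 1.35564264 / 1.09036614 = 1.24329121.
Annualized real rate = 1.24329121^(1/3) − 1 = 7.5287% → 7.53%.

7.53%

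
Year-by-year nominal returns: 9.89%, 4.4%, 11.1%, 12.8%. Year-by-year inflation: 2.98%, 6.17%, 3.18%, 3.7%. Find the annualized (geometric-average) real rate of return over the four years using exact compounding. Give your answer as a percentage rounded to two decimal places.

5.29%

Compound the nominal returns: 1.0989 × 1.0440 × 1.1110 × 1.1280 = 1.43774488.
Compound inflation: 1.0298 × 1.0617 × 1.0318 × 1.0370 = 1.16984678.
Deflate: 1.43774488 / 1.16984678 = 1.22900273.
Annualized real rate = 1.22900273^(1/4) − 1 = 5.2903% → 5.29%.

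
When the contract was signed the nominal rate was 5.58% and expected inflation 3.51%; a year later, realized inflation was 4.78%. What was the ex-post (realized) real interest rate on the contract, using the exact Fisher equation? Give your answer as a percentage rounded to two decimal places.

Ex-post: (1 + 0.0558)/(1 + 0.0478) − 1 = 0.7635%
So the realized real rate is 0.76%.

0.76%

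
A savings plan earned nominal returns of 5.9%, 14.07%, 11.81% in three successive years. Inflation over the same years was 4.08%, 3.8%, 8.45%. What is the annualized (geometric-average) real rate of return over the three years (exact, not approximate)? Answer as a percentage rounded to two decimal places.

Compound the nominal returns: 1.0590 × 1.1407 × 1.1181 = 1.35066625.
Compound inflation: 1.0408 × 1.0380 × 1.0845 = 1.17164001.
Deflate: 1.35066625 / 1.17164001 = 1.15279970.
Annualized real rate = 1.15279970^(1/3) − 1 = 4.8539% → 4.85%.

4.85%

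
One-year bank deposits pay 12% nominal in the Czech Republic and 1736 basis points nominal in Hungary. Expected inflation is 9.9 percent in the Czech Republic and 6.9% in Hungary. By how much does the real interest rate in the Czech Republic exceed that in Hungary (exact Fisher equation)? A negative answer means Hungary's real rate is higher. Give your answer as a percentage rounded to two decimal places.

The Czech Republic: (1 + 0.1200)/(1 + 0.0990) − 1 = 1.9108%
Hungary: (1 + 0.1736)/(1 + 0.0690) − 1 = 9.7848%
Differential = 1.9108% − 9.7848% = -7.8740% → -7.87%.

-7.87%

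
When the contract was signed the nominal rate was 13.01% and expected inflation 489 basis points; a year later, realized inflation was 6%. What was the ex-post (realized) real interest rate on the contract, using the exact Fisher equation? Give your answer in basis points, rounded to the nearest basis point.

661 basis points

Ex-post: (1 + 0.1301)/(1 + 0.0600) − 1 = 6.6132%
So the realized real rate is 661 basis points.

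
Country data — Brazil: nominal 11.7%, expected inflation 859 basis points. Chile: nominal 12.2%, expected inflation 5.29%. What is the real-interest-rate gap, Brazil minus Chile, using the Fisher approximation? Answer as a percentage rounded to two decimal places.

-3.80%

Brazil: 11.7% − 8.59% = 3.110%
Chile: 12.2% − 5.29% = 6.910%
Differential = -3.800% → -3.80%.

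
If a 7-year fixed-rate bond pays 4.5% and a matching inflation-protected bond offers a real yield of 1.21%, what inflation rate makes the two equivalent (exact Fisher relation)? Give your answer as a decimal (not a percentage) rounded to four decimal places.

(1 + π) = (1 + i)/(1 + r) = 1.04500 / 1.01210 = 1.032507
Break-even inflation = 1.032507 − 1 → 0.0325.

0.0325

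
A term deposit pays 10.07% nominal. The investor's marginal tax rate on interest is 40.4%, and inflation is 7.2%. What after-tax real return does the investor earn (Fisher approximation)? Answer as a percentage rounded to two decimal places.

After-tax nominal return = 10.07% × (1 − 0.404) = 6.00172%.
r ≈ 6.00172% − 7.2% → -1.20%.

-1.20%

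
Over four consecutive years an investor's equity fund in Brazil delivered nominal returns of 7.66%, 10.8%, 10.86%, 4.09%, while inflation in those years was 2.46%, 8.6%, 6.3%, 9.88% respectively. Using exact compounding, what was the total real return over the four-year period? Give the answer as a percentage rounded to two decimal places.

5.91%

Nominal growth factor = 1.0766 × 1.1080 × 1.1086 × 1.0409 = 1.376506
Price-level growth factor = 1.0246 × 1.0860 × 1.0630 × 1.0988 = 1.299679
Real growth factor = 1.376506 / 1.299679 = 1.059112
Total real return = 1.059112 − 1 → 5.91%.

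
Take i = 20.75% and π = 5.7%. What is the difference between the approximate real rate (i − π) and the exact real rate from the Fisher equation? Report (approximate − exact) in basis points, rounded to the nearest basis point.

Approximate: r ≈ 20.750% − 5.700% = 15.0500%
Exact: (1 + 0.2075)/(1 + 0.0570) − 1 = 14.2384%
Error = 15.0500% − 14.2384% = 0.8116% → 81 basis points.

81 basis points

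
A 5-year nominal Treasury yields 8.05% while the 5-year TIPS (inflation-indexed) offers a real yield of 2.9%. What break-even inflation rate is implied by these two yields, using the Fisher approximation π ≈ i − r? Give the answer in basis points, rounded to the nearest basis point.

π ≈ i − r = 8.05% − 2.9% → 515 basis points.

515 basis points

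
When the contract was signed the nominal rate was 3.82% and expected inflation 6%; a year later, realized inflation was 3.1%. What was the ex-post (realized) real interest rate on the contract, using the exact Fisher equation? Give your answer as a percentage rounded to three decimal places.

0.698%

Ex-post: (1 + 0.0382)/(1 + 0.0310) − 1 = 0.6984%
So the realized real rate is 0.698%.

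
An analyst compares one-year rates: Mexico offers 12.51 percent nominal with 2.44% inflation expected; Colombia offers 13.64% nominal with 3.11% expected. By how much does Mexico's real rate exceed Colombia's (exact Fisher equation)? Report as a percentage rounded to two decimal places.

-0.38%

Mexico: (1 + 0.1251)/(1 + 0.0244) − 1 = 9.8301%
Colombia: (1 + 0.1364)/(1 + 0.0311) − 1 = 10.2124%
Differential = 9.8301% − 10.2124% = -0.3823% → -0.38%.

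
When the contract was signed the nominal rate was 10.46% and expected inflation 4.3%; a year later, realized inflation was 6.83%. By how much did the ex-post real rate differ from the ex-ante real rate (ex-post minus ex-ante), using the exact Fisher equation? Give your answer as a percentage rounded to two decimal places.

-2.51%

Ex-ante: (1 + 0.1046)/(1 + 0.0430) − 1 = 5.9060%
Ex-post: (1 + 0.1046)/(1 + 0.0683) − 1 = 3.3979%
Difference (ex-post − ex-ante) = -2.5081% → -2.51%.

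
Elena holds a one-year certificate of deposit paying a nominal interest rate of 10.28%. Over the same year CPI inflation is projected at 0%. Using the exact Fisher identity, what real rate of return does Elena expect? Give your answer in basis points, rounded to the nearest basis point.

1028 basis points

1 + r = 1.10280 / 1.00000 = 1.102800
r = 1.102800 − 1 = 10.2800%, i.e. 1028 basis points.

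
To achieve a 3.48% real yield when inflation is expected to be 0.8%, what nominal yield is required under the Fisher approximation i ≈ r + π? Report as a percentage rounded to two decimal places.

4.28%

i ≈ r + π = 3.48% + 0.8% = 4.28%.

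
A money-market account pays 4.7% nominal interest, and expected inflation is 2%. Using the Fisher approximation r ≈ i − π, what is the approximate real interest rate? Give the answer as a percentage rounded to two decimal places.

2.70%

r ≈ i − π = 4.7% − 2% = 2.70%.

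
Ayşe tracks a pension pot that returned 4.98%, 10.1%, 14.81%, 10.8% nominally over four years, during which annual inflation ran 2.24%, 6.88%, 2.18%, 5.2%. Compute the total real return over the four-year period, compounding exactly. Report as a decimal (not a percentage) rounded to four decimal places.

0.2517

Nominal growth factor = 1.0498 × 1.1010 × 1.1481 × 1.1080 = 1.470325
Price-level growth factor = 1.0224 × 1.0688 × 1.0218 × 1.0520 = 1.174624
Real growth factor = 1.470325 / 1.174624 = 1.251741
Total real return = 1.251741 − 1 → 0.2517.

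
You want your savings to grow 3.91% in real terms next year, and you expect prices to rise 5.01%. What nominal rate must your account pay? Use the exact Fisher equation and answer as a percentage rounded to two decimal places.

9.12%

(1 + i) = (1 + r)(1 + π) = 1.03910 × 1.05010 = 1.09115891
i = 1.09115891 − 1, so the required nominal rate is 9.12%.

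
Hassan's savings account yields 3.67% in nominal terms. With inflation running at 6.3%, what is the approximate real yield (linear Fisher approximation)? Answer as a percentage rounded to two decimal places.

r ≈ i − π = 3.67% − 6.3% = -2.63%.

-2.63%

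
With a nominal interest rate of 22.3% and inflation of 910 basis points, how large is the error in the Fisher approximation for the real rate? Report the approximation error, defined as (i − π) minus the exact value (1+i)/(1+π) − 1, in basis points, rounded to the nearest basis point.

Approximate: r ≈ 22.300% − 9.100% = 13.2000%
Exact: (1 + 0.2230)/(1 + 0.0910) − 1 = 12.0990%
Error = 13.2000% − 12.0990% = 1.1010% → 110 basis points.

110 basis points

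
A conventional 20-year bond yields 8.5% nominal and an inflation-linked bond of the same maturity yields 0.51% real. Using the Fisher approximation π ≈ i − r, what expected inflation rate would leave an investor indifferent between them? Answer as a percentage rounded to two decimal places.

π ≈ i − r = 8.5% − 0.51% → 7.99%.

7.99%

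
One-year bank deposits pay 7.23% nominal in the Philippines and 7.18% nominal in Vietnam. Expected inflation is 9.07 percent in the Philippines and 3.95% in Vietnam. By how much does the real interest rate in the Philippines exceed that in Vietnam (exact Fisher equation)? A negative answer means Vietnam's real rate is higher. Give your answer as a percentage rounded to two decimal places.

The Philippines: (1 + 0.0723)/(1 + 0.0907) − 1 = -1.6870%
Vietnam: (1 + 0.0718)/(1 + 0.0395) − 1 = 3.1073%
Differential = -1.6870% − 3.1073% = -4.7943% → -4.79%.

-4.79%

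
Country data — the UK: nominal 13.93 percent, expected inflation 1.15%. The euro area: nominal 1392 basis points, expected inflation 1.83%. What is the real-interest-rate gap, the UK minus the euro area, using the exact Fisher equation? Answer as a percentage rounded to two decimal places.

The UK: (1 + 0.1393)/(1 + 0.0115) − 1 = 12.6347%
The euro area: (1 + 0.1392)/(1 + 0.0183) − 1 = 11.8727%
Differential = 12.6347% − 11.8727% = 0.7620% → 0.76%.

0.76%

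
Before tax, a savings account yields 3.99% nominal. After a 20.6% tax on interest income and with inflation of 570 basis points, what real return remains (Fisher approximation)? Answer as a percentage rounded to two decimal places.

-2.53%

After-tax nominal return = 3.99% × (1 − 0.206) = 3.16806%.
r ≈ 3.16806% − 5.7% → -2.53%.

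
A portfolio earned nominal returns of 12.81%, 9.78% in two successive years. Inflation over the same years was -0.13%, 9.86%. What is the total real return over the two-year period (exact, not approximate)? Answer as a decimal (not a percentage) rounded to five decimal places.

0.12875

Compound the nominal returns: 1.1281 × 1.0978 = 1.238428.
Compound inflation: 0.9987 × 1.0986 = 1.097172.
Deflate: 1.238428 / 1.097172 = 1.128746.
Total real return = 1.128746 − 1 → 0.12875.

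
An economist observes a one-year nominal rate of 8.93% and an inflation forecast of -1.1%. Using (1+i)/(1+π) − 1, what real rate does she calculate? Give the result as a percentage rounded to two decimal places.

1 + r = 1.08930 / 0.98900 = 1.101416
r = 1.101416 − 1 = 10.1416%, i.e. 10.14%.

10.14%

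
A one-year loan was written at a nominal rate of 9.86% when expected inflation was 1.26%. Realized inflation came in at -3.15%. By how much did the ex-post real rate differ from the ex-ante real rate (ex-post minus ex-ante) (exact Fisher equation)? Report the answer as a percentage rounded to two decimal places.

Ex-ante: (1 + 0.0986)/(1 + 0.0126) − 1 = 8.4930%
Ex-post: (1 + 0.0986)/(1 − 0.0315) − 1 = 13.4331%
Difference (ex-post − ex-ante) = 4.9402% → 4.94%.

4.94%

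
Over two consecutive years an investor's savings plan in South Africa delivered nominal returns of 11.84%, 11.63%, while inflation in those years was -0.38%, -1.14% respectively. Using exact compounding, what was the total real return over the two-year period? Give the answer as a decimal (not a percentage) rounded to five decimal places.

0.26768

Nominal growth factor = 1.1184 × 1.1163 = 1.248470
Price-level growth factor = 0.9962 × 0.9886 = 0.984843
Real growth factor = 1.248470 / 0.984843 = 1.267684
Total real return = 1.267684 − 1 → 0.26768.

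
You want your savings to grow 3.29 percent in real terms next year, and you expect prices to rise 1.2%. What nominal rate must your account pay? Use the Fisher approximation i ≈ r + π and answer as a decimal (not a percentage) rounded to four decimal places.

0.0449

i ≈ r + π = 3.29% + 1.2% = 0.0449.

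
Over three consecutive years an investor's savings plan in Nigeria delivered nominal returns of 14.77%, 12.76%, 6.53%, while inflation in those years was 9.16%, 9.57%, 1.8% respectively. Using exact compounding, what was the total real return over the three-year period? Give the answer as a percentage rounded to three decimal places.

Compound the nominal returns: 1.1477 × 1.1276 × 1.0653 = 1.378654.
Compound inflation: 1.0916 × 1.0957 × 1.0180 = 1.217595.
Deflate: 1.378654 / 1.217595 = 1.132276.
Total real return = 1.132276 − 1 → 13.228%.

13.228%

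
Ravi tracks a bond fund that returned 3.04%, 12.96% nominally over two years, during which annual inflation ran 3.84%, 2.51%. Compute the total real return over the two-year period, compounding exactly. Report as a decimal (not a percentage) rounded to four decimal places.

Compound the nominal returns: 1.0304 × 1.1296 = 1.163940.
Compound inflation: 1.0384 × 1.0251 = 1.064464.
Deflate: 1.163940 / 1.064464 = 1.093452.
Total real return = 1.093452 − 1 → 0.0935.

0.0935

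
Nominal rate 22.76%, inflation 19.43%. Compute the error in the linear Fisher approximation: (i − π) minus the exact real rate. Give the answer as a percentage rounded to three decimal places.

0.542%

Approximate: r ≈ 22.760% − 19.430% = 3.3300%
Exact: (1 + 0.2276)/(1 + 0.1943) − 1 = 2.7882%
Error = 3.3300% − 2.7882% = 0.5418% → 0.542%.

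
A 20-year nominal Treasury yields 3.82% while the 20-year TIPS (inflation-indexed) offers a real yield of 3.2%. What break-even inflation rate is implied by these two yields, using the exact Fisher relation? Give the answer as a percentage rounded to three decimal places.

(1 + π) = (1 + i)/(1 + r) = 1.03820 / 1.03200 = 1.006008
Break-even inflation = 1.006008 − 1 → 0.601%.

0.601%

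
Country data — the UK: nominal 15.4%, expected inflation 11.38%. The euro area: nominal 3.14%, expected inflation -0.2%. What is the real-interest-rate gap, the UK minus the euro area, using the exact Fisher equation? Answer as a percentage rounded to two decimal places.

The UK: (1 + 0.1540)/(1 + 0.1138) − 1 = 3.6093%
The euro area: (1 + 0.0314)/(1 − 0.0020) − 1 = 3.3467%
Differential = 3.6093% − 3.3467% = 0.2626% → 0.26%.

0.26%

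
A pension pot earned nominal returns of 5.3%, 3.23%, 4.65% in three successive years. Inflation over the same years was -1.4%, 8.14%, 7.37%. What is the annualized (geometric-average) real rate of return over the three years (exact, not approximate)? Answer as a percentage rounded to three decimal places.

Nominal growth factor = 1.0530 × 1.0323 × 1.0465 = 1.13755795
Price-level growth factor = 0.9860 × 1.0814 × 1.0737 = 1.14484379
Real growth factor = 1.13755795 / 1.14484379 = 0.99363595
Annualized real rate = 0.99363595^(1/3) − 1 = -0.2126% → -0.213%.

-0.213%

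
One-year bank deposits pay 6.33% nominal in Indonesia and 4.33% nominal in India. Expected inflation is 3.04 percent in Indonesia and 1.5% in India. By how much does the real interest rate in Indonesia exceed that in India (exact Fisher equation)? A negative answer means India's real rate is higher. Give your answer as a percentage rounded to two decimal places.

Indonesia: (1 + 0.0633)/(1 + 0.0304) − 1 = 3.1929%
India: (1 + 0.0433)/(1 + 0.0150) − 1 = 2.7882%
Differential = 3.1929% − 2.7882% = 0.4048% → 0.40%.

0.40%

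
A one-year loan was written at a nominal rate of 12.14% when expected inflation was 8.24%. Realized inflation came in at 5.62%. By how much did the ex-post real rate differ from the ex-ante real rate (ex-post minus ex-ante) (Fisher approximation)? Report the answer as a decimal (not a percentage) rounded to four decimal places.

0.0262

Ex-ante: 12.14% − 8.24% = 3.900%
Ex-post: 12.14% − 5.62% = 6.520%
Difference (ex-post − ex-ante) = 2.6200% → 0.0262.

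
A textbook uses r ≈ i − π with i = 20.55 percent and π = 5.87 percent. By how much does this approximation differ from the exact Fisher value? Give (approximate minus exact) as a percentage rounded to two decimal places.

Approximate: r ≈ 20.550% − 5.870% = 14.6800%
Exact: (1 + 0.2055)/(1 + 0.0587) − 1 = 13.8661%
Error = 14.6800% − 13.8661% = 0.8139% → 0.81%.

0.81%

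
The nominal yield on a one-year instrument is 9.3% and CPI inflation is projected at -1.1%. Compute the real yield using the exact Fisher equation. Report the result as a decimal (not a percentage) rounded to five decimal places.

0.10516

1 + r = 1.09300 / 0.98900 = 1.105157
r = 1.105157 − 1 = 10.5157%, i.e. 0.10516.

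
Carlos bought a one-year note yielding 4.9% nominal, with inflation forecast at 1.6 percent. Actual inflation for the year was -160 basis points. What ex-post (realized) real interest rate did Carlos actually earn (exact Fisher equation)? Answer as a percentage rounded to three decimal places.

6.606%

Ex-post: (1 + 0.0490)/(1 − 0.0160) − 1 = 6.6057%
So the realized real rate is 6.606%.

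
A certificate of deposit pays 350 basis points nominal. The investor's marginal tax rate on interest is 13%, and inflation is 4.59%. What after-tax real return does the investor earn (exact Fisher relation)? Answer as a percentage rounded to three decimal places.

After-tax nominal return = 3.5% × (1 − 0.13) = 3.0450%.
1 + r = 1.03045 / 1.04590 = 0.985228
After-tax real rate = 0.985228 − 1 → -1.477%.

-1.477%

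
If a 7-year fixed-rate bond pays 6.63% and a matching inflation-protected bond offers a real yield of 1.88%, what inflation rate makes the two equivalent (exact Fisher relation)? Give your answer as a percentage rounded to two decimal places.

4.66%

(1 + π) = (1 + i)/(1 + r) = 1.06630 / 1.01880 = 1.046623
Break-even inflation = 1.046623 − 1 → 4.66%.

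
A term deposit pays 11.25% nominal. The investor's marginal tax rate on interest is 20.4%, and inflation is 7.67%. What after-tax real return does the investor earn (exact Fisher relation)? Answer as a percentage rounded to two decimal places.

1.19%

After-tax nominal return = 11.25% × (1 − 0.204) = 8.9550%.
1 + r = 1.08955 / 1.07670 = 1.011935
After-tax real rate = 1.011935 − 1 → 1.19%.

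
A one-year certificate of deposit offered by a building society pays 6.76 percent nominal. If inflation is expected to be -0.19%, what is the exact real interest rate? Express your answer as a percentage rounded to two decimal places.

6.96%

By the Fisher identity, 1 + r = (1 + i)/(1 + π).
1 + r = 1.06760 / 0.99810 = 1.069632
r = 1.069632 − 1 = 6.9632%, i.e. 6.96%.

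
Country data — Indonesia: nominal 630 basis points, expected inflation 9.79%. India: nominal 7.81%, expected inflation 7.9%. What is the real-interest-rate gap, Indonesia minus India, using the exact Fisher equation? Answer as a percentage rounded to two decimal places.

Indonesia: (1 + 0.0630)/(1 + 0.0979) − 1 = -3.1788%
India: (1 + 0.0781)/(1 + 0.0790) − 1 = -0.0834%
Differential = -3.1788% − (-0.0834%) = -3.0954% → -3.10%.

-3.10%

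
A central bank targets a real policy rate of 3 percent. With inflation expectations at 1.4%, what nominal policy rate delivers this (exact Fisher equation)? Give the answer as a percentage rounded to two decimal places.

4.44%

(1 + i) = (1 + r)(1 + π) = 1.03000 × 1.01400 = 1.04442
i = 1.04442 − 1, so the required nominal rate is 4.44%.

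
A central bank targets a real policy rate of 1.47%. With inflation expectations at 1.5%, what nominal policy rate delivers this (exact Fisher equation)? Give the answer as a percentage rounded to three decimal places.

(1 + i) = (1 + r)(1 + π) = 1.01470 × 1.01500 = 1.0299205
i = 1.0299205 − 1, so the required nominal rate is 2.992%.

2.992%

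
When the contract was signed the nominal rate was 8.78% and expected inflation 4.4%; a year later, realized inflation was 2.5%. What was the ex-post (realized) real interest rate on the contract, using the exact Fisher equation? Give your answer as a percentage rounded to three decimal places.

Ex-post: (1 + 0.0878)/(1 + 0.0250) − 1 = 6.1268%
So the realized real rate is 6.127%.

6.127%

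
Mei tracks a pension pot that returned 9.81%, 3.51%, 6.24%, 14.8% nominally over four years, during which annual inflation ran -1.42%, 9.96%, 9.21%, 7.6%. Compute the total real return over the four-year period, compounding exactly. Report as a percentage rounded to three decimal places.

8.832%

Compound the nominal returns: 1.0981 × 1.0351 × 1.0624 × 1.1480 = 1.386290.
Compound inflation: 0.9858 × 1.0996 × 1.0921 × 1.0760 = 1.273791.
Deflate: 1.386290 / 1.273791 = 1.088318.
Total real return = 1.088318 − 1 → 8.832%.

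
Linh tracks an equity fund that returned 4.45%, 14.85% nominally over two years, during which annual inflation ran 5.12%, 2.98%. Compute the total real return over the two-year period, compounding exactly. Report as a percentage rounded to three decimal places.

Nominal growth factor = 1.0445 × 1.1485 = 1.199608
Price-level growth factor = 1.0512 × 1.0298 = 1.082526
Real growth factor = 1.199608 / 1.082526 = 1.108157
Total real return = 1.108157 − 1 → 10.816%.

10.816%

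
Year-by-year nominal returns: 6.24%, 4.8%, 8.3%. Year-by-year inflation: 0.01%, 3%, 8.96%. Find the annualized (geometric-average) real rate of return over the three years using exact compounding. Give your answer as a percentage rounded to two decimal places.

2.42%

Compound the nominal returns: 1.0624 × 1.0480 × 1.0830 = 1.20580700.
Compound inflation: 1.0001 × 1.0300 × 1.0896 = 1.12240023.
Deflate: 1.20580700 / 1.12240023 = 1.07431108.
Annualized real rate = 1.07431108^(1/3) − 1 = 2.4181% → 2.42%.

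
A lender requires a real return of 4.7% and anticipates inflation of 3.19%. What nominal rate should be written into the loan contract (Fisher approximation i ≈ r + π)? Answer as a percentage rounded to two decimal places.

i ≈ r + π = 4.7% + 3.19% = 7.89%.

7.89%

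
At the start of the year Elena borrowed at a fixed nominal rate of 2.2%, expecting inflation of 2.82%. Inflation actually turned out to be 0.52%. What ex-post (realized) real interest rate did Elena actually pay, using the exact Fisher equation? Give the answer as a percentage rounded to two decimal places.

1.67%

Ex-post: (1 + 0.0220)/(1 + 0.0052) − 1 = 1.6713%
So the realized real rate is 1.67%.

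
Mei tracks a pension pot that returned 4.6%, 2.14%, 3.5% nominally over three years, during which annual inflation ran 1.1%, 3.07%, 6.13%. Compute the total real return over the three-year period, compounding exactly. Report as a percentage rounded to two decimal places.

-0.01%

Nominal growth factor = 1.0460 × 1.0214 × 1.0350 = 1.105778
Price-level growth factor = 1.0110 × 1.0307 × 1.0613 = 1.105915
Real growth factor = 1.105778 / 1.105915 = 0.999876
Total real return = 0.999876 − 1 → -0.01%.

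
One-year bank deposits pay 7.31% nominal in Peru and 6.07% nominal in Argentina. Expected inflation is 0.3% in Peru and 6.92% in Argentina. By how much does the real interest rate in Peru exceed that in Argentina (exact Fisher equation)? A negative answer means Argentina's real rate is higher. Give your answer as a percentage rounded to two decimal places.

7.78%

Peru: (1 + 0.0731)/(1 + 0.0030) − 1 = 6.9890%
Argentina: (1 + 0.0607)/(1 + 0.0692) − 1 = -0.7950%
Differential = 6.9890% − (-0.7950%) = 7.7840% → 7.78%.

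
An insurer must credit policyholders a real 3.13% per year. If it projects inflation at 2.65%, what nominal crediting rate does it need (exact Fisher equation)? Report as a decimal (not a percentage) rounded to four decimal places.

0.0586

(1 + i) = (1 + r)(1 + π) = 1.03130 × 1.02650 = 1.05862945
i = 1.05862945 − 1, so the required nominal rate is 0.0586.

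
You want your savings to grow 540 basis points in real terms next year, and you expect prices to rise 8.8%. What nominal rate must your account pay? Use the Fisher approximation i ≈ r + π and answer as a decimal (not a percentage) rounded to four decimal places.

0.1420

i ≈ r + π = 5.4% + 8.8% = 0.1420.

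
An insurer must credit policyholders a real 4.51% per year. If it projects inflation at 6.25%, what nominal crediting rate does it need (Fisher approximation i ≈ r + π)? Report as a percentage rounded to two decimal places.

10.76%

i ≈ r + π = 4.51% + 6.25% = 10.76%.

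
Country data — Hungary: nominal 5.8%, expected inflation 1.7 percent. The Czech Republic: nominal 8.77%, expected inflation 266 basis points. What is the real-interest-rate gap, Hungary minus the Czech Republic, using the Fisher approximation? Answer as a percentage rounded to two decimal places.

-2.01%

Hungary: 5.8% − 1.7% = 4.100%
The Czech Republic: 8.77% − 2.66% = 6.110%
Differential = -2.010% → -2.01%.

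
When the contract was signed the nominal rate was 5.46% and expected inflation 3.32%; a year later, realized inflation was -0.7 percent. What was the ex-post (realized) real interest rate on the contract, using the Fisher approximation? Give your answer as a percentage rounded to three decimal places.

6.160%

Ex-post: 5.46% − (-0.7%) = 6.160%
So the realized real rate is 6.160%.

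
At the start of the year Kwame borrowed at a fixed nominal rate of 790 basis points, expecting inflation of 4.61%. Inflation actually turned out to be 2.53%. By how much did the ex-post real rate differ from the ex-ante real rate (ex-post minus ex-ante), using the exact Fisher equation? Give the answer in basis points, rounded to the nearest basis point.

209 basis points

Ex-ante: (1 + 0.0790)/(1 + 0.0461) − 1 = 3.1450%
Ex-post: (1 + 0.0790)/(1 + 0.0253) − 1 = 5.2375%
Difference (ex-post − ex-ante) = 2.0925% → 209 basis points.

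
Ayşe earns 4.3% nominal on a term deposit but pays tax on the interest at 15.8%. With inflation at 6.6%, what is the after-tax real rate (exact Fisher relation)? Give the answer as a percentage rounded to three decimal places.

After-tax nominal return = 4.3% × (1 − 0.158) = 3.6206%.
1 + r = 1.036206 / 1.06600 = 0.972051
After-tax real rate = 0.972051 − 1 → -2.795%.

-2.795%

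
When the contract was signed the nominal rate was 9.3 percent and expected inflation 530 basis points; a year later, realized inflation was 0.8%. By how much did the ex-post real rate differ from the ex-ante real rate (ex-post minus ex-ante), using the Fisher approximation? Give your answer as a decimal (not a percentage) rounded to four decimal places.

Ex-ante: 9.3% − 5.3% = 4.000%
Ex-post: 9.3% − 0.8% = 8.500%
Difference (ex-post − ex-ante) = 4.5000% → 0.0450.

0.0450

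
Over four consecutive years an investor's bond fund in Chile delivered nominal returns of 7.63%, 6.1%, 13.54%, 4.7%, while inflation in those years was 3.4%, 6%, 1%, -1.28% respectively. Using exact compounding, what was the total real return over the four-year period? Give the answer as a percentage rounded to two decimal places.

24.22%

Nominal growth factor = 1.0763 × 1.0610 × 1.1354 × 1.0470 = 1.357514
Price-level growth factor = 1.0340 × 1.0600 × 1.0100 × 0.9872 = 1.092831
Real growth factor = 1.357514 / 1.092831 = 1.242200
Total real return = 1.242200 − 1 → 24.22%.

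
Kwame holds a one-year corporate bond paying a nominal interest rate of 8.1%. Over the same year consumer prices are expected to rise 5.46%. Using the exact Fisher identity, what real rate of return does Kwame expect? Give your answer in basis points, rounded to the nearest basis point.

By the Fisher identity, 1 + r = (1 + i)/(1 + π).
1 + r = 1.08100 / 1.05460 = 1.025033
r = 1.025033 − 1 = 2.5033%, i.e. 250 basis points.

250 basis points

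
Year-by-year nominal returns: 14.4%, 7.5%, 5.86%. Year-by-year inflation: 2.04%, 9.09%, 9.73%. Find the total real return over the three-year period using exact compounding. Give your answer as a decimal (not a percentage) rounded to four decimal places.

0.0658

Compound the nominal returns: 1.1440 × 1.0750 × 1.0586 = 1.301866.
Compound inflation: 1.0204 × 1.0909 × 1.0973 = 1.221464.
Deflate: 1.301866 / 1.221464 = 1.065824.
Total real return = 1.065824 − 1 → 0.0658.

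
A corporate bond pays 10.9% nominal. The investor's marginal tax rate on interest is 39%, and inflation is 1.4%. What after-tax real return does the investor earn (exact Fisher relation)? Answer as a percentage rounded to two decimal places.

After-tax nominal return = 10.9% × (1 − 0.39) = 6.6490%.
1 + r = 1.06649 / 1.01400 = 1.051765
After-tax real rate = 1.051765 − 1 → 5.18%.

5.18%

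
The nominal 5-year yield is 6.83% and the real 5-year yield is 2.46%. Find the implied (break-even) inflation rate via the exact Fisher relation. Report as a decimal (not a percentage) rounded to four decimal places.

0.0427

(1 + π) = (1 + i)/(1 + r) = 1.06830 / 1.02460 = 1.042651
Break-even inflation = 1.042651 − 1 → 0.0427.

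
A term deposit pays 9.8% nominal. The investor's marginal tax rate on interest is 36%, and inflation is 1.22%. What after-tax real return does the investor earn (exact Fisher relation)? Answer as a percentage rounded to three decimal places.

4.991%

After-tax nominal return = 9.8% × (1 − 0.36) = 6.2720%.
1 + r = 1.06272 / 1.01220 = 1.049911
After-tax real rate = 1.049911 − 1 → 4.991%.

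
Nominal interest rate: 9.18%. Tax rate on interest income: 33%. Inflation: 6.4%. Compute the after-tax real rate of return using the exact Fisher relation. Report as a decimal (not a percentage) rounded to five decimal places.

-0.00234

After-tax nominal return = 9.18% × (1 − 0.33) = 6.1506%.
1 + r = 1.061506 / 1.06400 = 0.997656
After-tax real rate = 0.997656 − 1 → -0.00234.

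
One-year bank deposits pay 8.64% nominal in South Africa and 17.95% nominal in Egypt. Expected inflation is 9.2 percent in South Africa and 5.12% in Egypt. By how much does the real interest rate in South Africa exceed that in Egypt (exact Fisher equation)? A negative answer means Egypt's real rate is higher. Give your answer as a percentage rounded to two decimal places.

South Africa: (1 + 0.0864)/(1 + 0.0920) − 1 = -0.5128%
Egypt: (1 + 0.1795)/(1 + 0.0512) − 1 = 12.2051%
Differential = -0.5128% − 12.2051% = -12.7179% → -12.72%.

-12.72%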